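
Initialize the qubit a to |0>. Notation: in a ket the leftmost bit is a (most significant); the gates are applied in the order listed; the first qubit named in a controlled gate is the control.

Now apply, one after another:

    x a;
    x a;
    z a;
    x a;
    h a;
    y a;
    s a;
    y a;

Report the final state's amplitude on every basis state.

The resulting statevector has amplitude sqrt(2)*I/2 on |0>, -sqrt(2)/2 on |1>.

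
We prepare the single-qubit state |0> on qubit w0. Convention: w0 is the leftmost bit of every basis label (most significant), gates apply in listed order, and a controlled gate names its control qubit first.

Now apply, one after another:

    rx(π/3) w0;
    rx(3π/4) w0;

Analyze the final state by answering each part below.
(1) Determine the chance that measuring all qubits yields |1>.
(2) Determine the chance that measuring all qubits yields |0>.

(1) The probability of measuring |1> is sqrt(2)/8 + sqrt(6)/8 + 1/2.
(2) Outcome |0> occurs with probability -sqrt(6)/8 - sqrt(2)/8 + 1/2.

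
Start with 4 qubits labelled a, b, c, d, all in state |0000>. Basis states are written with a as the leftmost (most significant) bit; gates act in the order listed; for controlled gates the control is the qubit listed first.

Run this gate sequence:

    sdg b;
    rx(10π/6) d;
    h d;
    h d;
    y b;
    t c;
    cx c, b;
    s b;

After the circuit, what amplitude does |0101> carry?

The final state's coefficient on |0101> equals I/2.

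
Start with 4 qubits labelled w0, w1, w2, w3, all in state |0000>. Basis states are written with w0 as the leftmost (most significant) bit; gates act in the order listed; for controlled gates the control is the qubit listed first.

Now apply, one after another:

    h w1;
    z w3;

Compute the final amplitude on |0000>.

|0000> carries amplitude sqrt(2)/2 in the final state.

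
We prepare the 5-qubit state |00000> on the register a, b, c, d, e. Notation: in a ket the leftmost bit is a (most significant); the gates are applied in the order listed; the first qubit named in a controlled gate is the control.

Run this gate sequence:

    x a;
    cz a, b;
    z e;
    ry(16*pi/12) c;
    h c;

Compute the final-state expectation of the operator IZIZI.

The expectation value of IZIZI is 1.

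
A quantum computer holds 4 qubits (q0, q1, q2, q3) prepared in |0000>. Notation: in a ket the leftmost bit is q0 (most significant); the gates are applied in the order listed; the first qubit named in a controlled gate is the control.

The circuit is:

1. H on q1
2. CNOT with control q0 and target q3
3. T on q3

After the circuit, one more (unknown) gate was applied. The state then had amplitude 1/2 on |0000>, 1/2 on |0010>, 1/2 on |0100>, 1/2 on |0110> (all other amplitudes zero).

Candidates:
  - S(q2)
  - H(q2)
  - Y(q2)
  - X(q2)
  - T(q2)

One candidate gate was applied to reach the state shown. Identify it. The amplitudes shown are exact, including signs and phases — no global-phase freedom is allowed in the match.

The unique candidate consistent with the amplitudes is H(q2).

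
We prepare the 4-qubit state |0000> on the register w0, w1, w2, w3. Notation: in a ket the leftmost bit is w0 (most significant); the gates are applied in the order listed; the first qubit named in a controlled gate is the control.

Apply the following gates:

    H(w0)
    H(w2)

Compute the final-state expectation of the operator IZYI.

The observable IZYI averages to 0.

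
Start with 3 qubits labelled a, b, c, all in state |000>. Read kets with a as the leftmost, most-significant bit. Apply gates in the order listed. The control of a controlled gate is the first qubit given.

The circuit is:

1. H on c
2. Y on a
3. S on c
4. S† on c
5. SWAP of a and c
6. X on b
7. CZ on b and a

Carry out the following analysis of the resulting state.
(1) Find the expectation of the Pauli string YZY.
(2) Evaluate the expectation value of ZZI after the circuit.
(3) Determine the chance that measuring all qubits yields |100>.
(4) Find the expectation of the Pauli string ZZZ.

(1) In the final state, YZY has expectation 0. Key observation: gates 3-4 undo each other exactly, leaving only the rest of the circuit to track.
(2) The expectation value of ZZI is 0.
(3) A full measurement returns |100> with probability 0.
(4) The expectation value of ZZZ is 0.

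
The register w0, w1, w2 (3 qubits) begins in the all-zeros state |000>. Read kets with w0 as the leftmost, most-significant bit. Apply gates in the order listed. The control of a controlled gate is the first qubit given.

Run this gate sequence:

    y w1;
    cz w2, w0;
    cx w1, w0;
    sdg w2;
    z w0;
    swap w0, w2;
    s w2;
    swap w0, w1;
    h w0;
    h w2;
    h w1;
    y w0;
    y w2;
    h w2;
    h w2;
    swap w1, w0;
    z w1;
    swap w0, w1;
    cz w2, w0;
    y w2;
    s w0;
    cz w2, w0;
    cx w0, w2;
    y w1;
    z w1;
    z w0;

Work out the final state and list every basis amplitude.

After the circuit, the state carries amplitude sqrt(2)/4 on |000>, -sqrt(2)/4 on |001>, sqrt(2)/4 on |010>, -sqrt(2)/4 on |011>, sqrt(2)*I/4 on |100>, -sqrt(2)*I/4 on |101>, sqrt(2)*I/4 on |110>, -sqrt(2)*I/4 on |111>.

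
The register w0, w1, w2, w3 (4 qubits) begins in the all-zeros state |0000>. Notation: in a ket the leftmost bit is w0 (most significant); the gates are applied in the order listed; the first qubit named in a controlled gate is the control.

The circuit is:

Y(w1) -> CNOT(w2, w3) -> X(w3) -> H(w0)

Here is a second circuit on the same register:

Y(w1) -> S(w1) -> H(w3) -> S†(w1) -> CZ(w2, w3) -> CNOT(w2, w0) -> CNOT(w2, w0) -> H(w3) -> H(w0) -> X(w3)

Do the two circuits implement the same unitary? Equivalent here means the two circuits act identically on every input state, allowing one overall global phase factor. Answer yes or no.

Yes — the two circuits implement the same unitary up to a global phase.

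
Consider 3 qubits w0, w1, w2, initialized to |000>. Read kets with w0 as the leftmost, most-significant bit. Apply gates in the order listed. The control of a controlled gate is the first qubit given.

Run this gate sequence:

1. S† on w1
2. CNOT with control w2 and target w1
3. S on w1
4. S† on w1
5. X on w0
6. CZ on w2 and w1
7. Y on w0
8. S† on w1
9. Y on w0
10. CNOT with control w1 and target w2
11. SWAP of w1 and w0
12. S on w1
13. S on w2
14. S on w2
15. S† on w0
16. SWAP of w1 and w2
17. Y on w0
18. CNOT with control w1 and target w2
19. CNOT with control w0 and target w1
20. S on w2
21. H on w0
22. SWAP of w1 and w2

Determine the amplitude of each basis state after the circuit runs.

After the circuit, the state carries amplitude -sqrt(2)*I/2 on |011>, sqrt(2)*I/2 on |111>, and 0 on every other basis state.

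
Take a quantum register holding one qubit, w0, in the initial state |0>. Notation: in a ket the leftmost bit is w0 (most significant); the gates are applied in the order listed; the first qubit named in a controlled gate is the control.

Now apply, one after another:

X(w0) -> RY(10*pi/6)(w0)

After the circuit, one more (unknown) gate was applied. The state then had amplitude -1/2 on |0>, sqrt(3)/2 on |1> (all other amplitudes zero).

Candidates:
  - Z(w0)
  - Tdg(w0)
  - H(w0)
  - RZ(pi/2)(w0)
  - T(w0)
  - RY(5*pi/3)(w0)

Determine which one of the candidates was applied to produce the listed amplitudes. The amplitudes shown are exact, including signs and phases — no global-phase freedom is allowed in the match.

It was Z(w0) that produced the state shown.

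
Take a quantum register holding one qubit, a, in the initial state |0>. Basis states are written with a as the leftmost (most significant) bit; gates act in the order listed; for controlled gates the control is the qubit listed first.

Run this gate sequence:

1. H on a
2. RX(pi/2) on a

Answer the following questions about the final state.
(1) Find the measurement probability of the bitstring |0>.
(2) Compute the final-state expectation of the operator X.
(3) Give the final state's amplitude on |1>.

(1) The probability of measuring |0> is 1/2.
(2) The observable X averages to 1.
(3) |1> carries amplitude 1/2 - I/2 in the final state.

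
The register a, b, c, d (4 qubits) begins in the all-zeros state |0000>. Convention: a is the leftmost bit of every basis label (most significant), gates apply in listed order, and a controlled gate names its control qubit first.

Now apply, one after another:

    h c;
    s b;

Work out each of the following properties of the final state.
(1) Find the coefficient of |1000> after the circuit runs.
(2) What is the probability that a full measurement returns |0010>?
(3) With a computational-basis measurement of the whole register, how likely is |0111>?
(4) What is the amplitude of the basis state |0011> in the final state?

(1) |1000> carries amplitude 0 in the final state.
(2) A full measurement returns |0010> with probability 1/2.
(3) Outcome |0111> occurs with probability 0.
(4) The amplitude on |0011> is 0.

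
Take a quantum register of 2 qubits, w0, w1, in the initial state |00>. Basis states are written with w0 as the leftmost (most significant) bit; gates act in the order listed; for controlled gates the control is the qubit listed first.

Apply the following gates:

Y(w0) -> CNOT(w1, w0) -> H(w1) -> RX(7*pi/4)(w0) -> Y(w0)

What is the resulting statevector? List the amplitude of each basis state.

The resulting statevector has amplitude -sqrt(2*sqrt(2) + 4)/4 on |00>, -sqrt(2*sqrt(2) + 4)/4 on |01>, I*sqrt(4 - 2*sqrt(2))/4 on |10>, I*sqrt(4 - 2*sqrt(2))/4 on |11>.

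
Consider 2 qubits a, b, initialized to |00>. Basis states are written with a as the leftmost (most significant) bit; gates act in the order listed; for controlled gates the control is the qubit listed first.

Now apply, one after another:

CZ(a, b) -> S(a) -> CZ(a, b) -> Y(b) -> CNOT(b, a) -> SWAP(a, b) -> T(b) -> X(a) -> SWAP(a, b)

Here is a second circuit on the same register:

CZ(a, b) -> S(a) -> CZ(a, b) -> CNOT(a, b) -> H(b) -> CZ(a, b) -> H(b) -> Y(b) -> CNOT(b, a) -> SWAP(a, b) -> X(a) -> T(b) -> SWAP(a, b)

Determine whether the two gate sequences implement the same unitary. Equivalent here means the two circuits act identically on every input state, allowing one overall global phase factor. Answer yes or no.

Yes, they are equivalent — the unitaries differ by at most a global phase.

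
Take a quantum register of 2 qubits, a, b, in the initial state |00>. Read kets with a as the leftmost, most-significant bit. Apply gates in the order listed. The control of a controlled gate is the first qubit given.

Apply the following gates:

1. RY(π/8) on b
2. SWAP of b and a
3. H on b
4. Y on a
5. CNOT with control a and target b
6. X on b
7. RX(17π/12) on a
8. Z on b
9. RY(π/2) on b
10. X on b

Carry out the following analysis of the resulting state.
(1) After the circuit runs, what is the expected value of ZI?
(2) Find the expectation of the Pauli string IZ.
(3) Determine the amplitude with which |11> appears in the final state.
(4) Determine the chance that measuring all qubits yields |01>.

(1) The expectation value of ZI is -sqrt(2)*cos(pi/16)**2/4 - sqrt(3)*sqrt(1/2 - sqrt(2)/4)*sqrt(sqrt(2)/4 + 1/2)*sin(pi/16)**2 + sqrt(2)*sin(pi/16)**2/4 + sqrt(3)*sqrt(1/2 - sqrt(2)/4)*sqrt(sqrt(2)/4 + 1/2)*cos(pi/16)**2.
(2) The expectation value of IZ is -1.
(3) The amplitude on |11> is -sqrt(sqrt(2)/4 + 1/2)*sin(pi/16)/2 - sqrt(3)*sqrt(1/2 - sqrt(2)/4)*sin(pi/16)/2 - sqrt(3)*I*sqrt(sqrt(2)/4 + 1/2)*cos(pi/16)/2 + I*sqrt(1/2 - sqrt(2)/4)*cos(pi/16)/2.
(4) Outcome |01> occurs with probability -sqrt(2)*cos(pi/16)**2/8 - sqrt(3)*sqrt(1/2 - sqrt(2)/4)*sqrt(sqrt(2)/4 + 1/2)*sin(pi/16)**2/2 + sqrt(2)*sin(pi/16)**2/8 + sin(pi/16)**2/2 + sqrt(3)*sqrt(1/2 - sqrt(2)/4)*sqrt(sqrt(2)/4 + 1/2)*cos(pi/16)**2/2 + cos(pi/16)**2/2.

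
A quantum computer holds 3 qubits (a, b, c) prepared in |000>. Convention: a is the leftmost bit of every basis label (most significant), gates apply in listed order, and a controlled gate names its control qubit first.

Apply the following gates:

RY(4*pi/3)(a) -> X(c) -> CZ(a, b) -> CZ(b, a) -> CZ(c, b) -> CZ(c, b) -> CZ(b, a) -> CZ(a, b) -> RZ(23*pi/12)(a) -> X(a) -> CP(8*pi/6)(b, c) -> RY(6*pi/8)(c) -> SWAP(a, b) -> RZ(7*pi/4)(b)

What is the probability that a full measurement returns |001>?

The probability of measuring |001> is 3/8 - 3*sqrt(2)/16. Key observation: the block from step 3 through step 8 cancels to the identity and can be dropped.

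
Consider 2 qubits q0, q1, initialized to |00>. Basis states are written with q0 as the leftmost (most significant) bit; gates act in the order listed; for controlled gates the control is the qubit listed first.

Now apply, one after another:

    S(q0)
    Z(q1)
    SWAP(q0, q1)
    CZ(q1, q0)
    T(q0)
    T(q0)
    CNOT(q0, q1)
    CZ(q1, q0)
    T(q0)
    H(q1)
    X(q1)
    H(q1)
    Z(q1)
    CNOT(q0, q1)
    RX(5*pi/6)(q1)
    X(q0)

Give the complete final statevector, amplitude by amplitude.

The final amplitudes are 0 on |00>, 0 on |01>, -sqrt(2)/4 + sqrt(6)/4 on |10>, I*(-sqrt(6) - sqrt(2))/4 on |11>. Key observation: gates 10-13 undo each other exactly, leaving only the rest of the circuit to track.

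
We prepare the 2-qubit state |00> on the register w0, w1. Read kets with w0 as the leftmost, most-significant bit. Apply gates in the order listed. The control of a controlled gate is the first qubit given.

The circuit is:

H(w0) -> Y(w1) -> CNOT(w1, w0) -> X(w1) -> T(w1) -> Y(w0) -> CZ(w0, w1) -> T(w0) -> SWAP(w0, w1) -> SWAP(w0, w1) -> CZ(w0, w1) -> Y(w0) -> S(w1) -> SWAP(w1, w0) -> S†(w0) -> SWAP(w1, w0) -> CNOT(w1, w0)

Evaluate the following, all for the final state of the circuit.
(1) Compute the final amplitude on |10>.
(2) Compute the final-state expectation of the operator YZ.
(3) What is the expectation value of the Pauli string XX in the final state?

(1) The final state's coefficient on |10> equals sqrt(2)*I/2. Key observation: steps 9-10 multiply out to the identity, so the circuit reduces to the remaining gates.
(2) In the final state, YZ has expectation -sqrt(2)/2.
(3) In the final state, XX has expectation 0.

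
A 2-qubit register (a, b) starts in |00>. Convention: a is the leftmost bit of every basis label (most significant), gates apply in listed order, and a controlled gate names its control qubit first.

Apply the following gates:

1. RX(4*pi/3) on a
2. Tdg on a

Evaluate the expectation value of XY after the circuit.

The observable XY averages to 0.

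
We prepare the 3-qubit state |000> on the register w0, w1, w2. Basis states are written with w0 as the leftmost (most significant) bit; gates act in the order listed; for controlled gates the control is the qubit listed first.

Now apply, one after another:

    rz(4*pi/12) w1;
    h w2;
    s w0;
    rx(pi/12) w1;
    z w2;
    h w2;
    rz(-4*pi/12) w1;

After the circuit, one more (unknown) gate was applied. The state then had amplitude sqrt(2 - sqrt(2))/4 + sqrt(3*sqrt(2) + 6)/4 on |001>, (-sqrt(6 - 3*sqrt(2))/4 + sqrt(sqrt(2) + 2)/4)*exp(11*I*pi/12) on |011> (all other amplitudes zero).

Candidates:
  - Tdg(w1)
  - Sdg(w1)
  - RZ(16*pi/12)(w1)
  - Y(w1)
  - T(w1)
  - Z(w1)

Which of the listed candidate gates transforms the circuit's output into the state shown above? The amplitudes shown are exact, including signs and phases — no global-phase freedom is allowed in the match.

It was Tdg(w1) that produced the state shown.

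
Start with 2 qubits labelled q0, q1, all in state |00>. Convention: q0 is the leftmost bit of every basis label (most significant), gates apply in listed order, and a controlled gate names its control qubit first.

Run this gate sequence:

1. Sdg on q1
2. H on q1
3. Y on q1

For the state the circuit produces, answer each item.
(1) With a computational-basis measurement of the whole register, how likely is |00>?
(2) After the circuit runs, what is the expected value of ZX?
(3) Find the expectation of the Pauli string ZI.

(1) The probability of measuring |00> is 1/2.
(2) The observable ZX averages to -1.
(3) The expectation value of ZI is 1.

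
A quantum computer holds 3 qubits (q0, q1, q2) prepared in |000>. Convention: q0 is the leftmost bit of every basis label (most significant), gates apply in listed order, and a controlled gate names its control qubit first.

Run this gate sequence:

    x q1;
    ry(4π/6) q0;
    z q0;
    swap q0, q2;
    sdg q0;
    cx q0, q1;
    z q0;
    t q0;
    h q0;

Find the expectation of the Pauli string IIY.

The observable IIY averages to 0.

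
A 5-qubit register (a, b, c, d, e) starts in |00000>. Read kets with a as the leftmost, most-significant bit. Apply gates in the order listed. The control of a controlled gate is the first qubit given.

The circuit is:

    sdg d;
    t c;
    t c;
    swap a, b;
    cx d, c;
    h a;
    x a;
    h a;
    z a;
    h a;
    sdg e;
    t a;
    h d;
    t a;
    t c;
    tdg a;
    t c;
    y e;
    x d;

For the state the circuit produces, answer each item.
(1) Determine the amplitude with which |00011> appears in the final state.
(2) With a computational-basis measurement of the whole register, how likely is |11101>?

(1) The final state's coefficient on |00011> equals I/2. Key observation: the block from step 6 through step 9 cancels to the identity and can be dropped.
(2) The probability of measuring |11101> is 0.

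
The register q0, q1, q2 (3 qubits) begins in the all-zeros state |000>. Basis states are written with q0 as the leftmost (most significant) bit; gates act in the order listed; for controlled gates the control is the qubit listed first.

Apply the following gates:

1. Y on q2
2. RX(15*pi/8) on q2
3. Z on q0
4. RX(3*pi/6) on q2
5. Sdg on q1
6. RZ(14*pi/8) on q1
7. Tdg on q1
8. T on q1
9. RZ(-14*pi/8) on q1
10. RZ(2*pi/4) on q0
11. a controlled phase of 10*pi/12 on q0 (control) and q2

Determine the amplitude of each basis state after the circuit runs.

The final amplitudes are exp(3*I*pi/4)*sin(3*pi/16) on |000>, -exp(I*pi/4)*sin(5*pi/16) on |001>, and 0 on every other basis state. Key observation: gates 6-9 undo each other exactly, leaving only the rest of the circuit to track.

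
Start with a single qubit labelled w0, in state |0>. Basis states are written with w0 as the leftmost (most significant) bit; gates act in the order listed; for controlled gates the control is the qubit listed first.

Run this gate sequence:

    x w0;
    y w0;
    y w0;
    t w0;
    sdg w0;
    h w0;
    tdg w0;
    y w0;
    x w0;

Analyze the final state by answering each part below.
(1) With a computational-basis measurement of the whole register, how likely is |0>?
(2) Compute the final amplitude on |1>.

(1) The probability of measuring |0> is 1/2.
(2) |1> carries amplitude sqrt(2)/2 in the final state.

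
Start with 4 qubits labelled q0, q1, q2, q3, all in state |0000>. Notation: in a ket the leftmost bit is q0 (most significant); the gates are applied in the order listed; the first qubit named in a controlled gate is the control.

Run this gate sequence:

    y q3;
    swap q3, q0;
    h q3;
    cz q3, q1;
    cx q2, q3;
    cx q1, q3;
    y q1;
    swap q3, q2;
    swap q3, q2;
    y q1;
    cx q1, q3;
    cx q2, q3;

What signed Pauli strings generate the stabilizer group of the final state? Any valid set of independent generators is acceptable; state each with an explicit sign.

The final state is stabilized by the group generated by +IIIX, -ZIII, +IZII, +IIZI; other independent generating sets are equally valid. Key observation: the block from step 5 through step 12 cancels to the identity and can be dropped.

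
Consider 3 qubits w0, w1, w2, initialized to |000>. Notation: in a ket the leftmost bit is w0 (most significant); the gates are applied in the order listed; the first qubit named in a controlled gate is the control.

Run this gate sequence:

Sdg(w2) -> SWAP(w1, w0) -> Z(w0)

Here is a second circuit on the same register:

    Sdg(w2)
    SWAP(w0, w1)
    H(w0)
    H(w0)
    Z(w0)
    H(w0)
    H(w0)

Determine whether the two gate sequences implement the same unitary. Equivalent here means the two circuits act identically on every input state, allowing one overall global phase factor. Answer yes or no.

Yes: on every input state the two circuits agree up to one overall phase factor.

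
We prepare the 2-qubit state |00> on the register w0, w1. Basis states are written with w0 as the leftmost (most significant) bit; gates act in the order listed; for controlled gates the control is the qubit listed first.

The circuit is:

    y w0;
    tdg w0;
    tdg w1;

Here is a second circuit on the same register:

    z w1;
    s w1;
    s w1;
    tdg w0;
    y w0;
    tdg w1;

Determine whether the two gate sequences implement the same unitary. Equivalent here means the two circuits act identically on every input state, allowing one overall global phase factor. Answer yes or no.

No, they are not equivalent — no single phase factor reconciles the two unitaries.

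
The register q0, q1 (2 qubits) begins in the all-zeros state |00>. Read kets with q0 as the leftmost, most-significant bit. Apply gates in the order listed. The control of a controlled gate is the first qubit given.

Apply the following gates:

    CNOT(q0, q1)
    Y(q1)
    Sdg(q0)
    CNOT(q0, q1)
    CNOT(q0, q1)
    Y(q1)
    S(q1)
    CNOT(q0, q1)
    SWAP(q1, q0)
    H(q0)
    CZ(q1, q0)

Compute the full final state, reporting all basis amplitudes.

The final amplitudes are sqrt(2)/2 on |00>, 0 on |01>, sqrt(2)/2 on |10>, 0 on |11>.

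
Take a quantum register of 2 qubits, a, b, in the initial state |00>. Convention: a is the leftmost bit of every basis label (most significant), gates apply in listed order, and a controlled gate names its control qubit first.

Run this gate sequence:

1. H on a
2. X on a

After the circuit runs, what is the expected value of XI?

The observable XI averages to 1.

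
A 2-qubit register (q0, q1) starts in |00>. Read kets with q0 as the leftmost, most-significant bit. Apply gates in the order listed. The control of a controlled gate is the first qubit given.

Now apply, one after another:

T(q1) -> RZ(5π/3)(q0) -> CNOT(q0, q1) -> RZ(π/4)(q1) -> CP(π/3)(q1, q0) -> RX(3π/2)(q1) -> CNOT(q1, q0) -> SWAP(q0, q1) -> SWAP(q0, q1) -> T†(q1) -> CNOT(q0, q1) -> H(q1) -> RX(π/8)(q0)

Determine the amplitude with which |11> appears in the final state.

The amplitude on |11> is (cos(pi/16) - exp(I*pi/4)*sin(pi/16))*exp(7*I*pi/24)/2. Key observation: steps 8-9 multiply out to the identity, so the circuit reduces to the remaining gates.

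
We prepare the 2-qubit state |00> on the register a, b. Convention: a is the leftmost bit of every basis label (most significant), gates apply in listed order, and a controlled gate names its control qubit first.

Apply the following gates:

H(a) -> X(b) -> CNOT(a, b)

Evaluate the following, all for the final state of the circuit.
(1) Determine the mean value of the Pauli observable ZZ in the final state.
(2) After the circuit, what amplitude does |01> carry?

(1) The observable ZZ averages to -1.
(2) The amplitude on |01> is sqrt(2)/2.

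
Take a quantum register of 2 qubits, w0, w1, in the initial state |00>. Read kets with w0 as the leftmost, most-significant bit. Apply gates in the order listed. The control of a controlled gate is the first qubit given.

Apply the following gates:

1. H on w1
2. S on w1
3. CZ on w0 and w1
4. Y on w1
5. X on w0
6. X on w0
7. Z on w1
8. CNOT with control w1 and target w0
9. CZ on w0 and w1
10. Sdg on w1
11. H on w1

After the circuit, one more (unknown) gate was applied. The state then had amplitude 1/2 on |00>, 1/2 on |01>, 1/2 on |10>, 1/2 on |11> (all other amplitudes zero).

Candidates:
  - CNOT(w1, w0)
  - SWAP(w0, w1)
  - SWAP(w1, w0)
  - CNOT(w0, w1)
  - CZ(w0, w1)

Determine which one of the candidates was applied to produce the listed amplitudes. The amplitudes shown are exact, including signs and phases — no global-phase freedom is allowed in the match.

The applied gate was CZ(w0, w1).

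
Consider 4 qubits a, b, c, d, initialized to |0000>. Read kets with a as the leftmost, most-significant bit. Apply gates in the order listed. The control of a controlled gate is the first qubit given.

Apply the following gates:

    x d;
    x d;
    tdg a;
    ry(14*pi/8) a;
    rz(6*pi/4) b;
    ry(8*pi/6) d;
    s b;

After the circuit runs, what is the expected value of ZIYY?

The observable ZIYY averages to 0. Key observation: the block from step 1 through step 2 cancels to the identity and can be dropped.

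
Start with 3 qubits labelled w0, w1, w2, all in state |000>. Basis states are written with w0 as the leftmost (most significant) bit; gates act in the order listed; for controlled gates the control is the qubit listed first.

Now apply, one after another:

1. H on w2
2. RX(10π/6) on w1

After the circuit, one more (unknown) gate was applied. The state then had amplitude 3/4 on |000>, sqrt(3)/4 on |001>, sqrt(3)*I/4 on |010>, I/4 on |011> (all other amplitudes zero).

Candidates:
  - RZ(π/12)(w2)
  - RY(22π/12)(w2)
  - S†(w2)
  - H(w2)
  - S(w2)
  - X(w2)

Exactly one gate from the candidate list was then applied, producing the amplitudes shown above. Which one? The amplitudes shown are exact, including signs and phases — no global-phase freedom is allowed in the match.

It was RY(22π/12)(w2) that produced the state shown.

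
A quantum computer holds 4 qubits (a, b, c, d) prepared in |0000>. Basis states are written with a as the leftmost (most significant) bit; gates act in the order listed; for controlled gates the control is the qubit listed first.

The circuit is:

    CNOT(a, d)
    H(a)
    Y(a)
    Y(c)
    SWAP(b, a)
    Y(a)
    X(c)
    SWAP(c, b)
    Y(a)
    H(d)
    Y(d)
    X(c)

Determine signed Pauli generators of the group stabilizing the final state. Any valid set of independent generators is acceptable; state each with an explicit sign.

The stabilizer group can be generated by -IIXI, -IIIX, +ZIII, +IZII, among other valid generating sets.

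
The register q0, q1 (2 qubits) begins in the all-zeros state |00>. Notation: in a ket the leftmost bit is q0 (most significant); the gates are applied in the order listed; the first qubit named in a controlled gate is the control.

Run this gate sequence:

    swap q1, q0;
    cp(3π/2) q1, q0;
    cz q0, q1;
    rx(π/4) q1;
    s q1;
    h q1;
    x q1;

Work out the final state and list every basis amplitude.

The resulting statevector has amplitude sqrt(2)*(-sqrt(2 - sqrt(2)) + sqrt(sqrt(2) + 2))/4 on |00>, sqrt(2)*(sqrt(2 - sqrt(2)) + sqrt(sqrt(2) + 2))/4 on |01>, 0 on |10>, 0 on |11>.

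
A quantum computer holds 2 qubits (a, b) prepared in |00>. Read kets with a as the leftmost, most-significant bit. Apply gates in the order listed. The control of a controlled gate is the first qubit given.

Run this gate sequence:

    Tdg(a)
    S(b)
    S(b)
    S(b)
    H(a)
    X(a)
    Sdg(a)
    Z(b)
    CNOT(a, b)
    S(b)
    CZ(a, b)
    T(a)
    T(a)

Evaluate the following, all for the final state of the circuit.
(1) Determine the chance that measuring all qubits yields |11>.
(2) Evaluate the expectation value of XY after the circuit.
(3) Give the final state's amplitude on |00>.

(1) A full measurement returns |11> with probability 1/2.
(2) In the final state, XY has expectation -1.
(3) |00> carries amplitude sqrt(2)/2 in the final state.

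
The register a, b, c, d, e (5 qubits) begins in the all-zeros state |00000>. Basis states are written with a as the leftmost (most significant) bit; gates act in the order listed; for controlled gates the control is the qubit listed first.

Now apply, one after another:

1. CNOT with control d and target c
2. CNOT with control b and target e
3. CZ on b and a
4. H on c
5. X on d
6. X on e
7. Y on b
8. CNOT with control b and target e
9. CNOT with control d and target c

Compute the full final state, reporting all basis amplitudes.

The final amplitudes are sqrt(2)*I/2 on |01010>, sqrt(2)*I/2 on |01110>, and 0 on every other basis state.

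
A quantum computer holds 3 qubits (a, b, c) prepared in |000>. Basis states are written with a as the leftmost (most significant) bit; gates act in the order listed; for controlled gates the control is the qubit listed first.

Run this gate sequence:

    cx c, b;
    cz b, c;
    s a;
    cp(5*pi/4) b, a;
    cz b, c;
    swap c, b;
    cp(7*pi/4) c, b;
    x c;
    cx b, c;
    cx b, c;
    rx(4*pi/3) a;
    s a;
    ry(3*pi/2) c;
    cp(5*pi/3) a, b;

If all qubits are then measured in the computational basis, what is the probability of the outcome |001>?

The probability of measuring |001> is 1/8. Key observation: steps 9-10 multiply out to the identity, so the circuit reduces to the remaining gates.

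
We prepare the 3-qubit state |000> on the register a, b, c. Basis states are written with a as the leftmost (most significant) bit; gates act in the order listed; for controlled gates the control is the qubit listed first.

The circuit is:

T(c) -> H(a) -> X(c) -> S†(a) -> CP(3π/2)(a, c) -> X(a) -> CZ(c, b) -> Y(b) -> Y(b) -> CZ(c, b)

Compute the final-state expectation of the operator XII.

In the final state, XII has expectation -1. Key observation: the block from step 7 through step 10 cancels to the identity and can be dropped.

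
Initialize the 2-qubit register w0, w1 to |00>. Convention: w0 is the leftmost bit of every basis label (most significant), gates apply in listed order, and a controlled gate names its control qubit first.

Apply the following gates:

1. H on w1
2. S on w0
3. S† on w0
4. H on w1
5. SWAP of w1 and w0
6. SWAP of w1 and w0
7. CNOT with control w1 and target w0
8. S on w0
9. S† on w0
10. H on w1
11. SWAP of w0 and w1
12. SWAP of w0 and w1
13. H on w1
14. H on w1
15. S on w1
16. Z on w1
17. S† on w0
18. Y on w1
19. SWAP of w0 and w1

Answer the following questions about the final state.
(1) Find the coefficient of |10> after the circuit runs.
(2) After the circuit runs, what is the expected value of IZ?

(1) The final state's coefficient on |10> equals sqrt(2)*I/2. Key observation: gates 1-4 undo each other exactly, leaving only the rest of the circuit to track.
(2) The expectation value of IZ is 1.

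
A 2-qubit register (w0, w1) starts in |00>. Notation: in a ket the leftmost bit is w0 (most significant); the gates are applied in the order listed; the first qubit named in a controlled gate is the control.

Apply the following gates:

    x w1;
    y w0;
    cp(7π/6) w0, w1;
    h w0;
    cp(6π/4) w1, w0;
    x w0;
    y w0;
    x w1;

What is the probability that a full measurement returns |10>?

A full measurement returns |10> with probability 1/2.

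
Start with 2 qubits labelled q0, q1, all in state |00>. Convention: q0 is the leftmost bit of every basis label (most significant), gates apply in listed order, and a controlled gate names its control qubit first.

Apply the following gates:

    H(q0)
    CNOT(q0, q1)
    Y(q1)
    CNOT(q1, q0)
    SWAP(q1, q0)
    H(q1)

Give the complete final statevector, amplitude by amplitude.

The final amplitudes are -I/2 on |00>, I/2 on |01>, I/2 on |10>, -I/2 on |11>.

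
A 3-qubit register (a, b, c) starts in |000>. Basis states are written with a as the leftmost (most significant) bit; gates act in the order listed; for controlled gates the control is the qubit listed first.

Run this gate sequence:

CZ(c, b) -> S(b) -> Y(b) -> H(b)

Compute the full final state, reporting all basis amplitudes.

After the circuit, the state carries amplitude sqrt(2)*I/2 on |000>, -sqrt(2)*I/2 on |010>, and 0 on every other basis state.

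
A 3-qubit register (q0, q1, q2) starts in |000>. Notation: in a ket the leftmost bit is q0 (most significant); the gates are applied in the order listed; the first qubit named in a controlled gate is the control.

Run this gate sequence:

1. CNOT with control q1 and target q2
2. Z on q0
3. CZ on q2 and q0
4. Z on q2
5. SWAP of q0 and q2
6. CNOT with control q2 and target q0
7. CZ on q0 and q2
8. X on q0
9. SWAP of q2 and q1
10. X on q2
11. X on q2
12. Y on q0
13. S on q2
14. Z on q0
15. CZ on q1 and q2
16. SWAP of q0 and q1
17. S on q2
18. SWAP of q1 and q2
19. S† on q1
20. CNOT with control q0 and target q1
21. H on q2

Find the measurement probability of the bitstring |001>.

The probability of measuring |001> is 1/2.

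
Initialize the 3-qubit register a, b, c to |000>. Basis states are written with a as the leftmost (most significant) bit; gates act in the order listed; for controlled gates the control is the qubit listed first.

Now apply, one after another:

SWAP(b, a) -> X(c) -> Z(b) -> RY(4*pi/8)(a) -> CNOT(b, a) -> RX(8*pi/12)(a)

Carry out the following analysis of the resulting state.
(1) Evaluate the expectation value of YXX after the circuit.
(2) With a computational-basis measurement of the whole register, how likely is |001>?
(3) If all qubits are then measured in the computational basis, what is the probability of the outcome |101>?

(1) The observable YXX averages to 0.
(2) The probability of measuring |001> is 1/2.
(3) Outcome |101> occurs with probability 1/2.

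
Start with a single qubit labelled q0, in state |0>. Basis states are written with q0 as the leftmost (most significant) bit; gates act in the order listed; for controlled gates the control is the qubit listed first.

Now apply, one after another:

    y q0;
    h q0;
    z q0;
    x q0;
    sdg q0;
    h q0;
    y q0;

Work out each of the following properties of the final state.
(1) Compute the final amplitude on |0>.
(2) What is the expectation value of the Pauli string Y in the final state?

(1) |0> carries amplitude 1/2 + I/2 in the final state.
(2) The expectation value of Y is 1.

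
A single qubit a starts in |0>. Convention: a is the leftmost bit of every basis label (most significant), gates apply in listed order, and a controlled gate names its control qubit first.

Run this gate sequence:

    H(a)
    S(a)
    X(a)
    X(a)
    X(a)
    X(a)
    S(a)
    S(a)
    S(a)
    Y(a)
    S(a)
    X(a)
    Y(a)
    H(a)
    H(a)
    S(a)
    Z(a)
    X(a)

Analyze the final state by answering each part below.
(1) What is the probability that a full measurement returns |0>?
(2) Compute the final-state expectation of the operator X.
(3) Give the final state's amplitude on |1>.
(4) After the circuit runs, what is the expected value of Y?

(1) Outcome |0> occurs with probability 1/2.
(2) The expectation value of X is 1.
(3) The amplitude on |1> is -sqrt(2)/2.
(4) In the final state, Y has expectation 0.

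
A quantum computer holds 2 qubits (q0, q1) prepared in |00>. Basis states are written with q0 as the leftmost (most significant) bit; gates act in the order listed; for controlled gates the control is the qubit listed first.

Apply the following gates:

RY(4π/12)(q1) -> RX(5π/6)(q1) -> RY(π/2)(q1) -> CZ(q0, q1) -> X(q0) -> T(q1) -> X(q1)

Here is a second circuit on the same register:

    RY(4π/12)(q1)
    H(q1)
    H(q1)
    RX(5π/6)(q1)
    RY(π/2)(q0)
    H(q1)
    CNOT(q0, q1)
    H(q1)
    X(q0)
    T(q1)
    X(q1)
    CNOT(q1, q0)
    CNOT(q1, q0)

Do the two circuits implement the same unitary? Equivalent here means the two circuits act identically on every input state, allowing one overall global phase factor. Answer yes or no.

No: there is an input state on which the two circuits produce genuinely different outputs (not merely differing by a phase).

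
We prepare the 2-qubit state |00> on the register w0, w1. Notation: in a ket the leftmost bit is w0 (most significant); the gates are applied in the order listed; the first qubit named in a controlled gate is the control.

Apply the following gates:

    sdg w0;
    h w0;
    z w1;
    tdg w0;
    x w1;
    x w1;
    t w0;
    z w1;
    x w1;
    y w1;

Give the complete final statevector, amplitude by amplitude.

The final amplitudes are -sqrt(2)*I/2 on |00>, 0 on |01>, -sqrt(2)*I/2 on |10>, 0 on |11>. Key observation: gates 3-8 undo each other exactly, leaving only the rest of the circuit to track.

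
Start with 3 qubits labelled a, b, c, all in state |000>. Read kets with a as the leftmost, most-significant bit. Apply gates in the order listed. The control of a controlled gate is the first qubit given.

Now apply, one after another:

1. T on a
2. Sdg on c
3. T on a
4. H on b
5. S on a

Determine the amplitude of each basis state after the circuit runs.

After the circuit, the state carries amplitude sqrt(2)/2 on |000>, sqrt(2)/2 on |010>, and 0 on every other basis state.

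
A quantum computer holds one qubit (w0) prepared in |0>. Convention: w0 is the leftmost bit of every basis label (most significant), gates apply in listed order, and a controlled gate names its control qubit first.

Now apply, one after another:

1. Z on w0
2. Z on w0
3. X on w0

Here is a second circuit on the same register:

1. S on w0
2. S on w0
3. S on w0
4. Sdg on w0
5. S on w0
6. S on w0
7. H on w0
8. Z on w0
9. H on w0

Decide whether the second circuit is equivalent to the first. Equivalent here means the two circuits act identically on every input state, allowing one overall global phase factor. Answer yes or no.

Yes, they are equivalent — the unitaries differ by at most a global phase.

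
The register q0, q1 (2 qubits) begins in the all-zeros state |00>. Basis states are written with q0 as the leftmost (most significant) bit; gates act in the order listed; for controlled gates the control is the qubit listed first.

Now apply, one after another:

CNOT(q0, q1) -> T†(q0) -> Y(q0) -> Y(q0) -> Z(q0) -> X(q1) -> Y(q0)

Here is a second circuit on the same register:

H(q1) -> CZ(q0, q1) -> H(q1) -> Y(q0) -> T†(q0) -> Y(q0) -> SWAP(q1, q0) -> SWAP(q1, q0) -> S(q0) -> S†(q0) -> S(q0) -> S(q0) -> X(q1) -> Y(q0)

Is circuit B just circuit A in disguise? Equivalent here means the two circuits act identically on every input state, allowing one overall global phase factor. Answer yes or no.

No — the two circuits implement different unitaries, even allowing a global phase.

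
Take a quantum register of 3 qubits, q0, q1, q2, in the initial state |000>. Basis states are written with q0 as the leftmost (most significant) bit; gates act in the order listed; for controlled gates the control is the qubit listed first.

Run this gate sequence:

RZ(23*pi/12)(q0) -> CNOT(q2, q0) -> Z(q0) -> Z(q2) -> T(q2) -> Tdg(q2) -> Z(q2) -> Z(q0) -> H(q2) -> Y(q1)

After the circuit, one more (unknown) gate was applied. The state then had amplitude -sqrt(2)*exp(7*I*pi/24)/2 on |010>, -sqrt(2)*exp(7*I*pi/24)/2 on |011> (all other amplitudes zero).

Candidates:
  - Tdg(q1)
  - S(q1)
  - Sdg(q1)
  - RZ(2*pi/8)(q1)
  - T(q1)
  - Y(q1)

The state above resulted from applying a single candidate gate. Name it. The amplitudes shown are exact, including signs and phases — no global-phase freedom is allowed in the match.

The applied gate was Tdg(q1). Key observation: steps 3-8 multiply out to the identity, so the circuit reduces to the remaining gates.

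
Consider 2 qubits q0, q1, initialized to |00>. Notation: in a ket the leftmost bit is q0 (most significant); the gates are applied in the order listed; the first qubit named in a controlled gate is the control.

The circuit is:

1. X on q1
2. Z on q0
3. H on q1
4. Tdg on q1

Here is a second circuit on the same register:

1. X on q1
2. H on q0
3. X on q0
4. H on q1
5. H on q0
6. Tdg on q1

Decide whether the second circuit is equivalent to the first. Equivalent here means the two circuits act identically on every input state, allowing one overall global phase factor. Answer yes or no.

Yes: on every input state the two circuits agree up to one overall phase factor.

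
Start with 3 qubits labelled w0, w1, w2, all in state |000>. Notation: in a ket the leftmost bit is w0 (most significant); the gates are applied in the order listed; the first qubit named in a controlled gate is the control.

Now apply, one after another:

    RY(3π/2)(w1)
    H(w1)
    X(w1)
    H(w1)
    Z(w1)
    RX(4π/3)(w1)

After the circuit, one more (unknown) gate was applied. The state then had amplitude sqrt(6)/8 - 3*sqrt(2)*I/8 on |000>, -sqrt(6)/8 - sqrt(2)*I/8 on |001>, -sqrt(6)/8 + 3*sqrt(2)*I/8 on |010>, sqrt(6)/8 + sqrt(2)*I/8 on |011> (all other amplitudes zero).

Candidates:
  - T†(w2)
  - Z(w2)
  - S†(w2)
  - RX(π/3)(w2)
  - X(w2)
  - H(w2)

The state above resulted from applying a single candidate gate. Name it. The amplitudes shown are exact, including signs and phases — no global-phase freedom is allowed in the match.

It was RX(π/3)(w2) that produced the state shown.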